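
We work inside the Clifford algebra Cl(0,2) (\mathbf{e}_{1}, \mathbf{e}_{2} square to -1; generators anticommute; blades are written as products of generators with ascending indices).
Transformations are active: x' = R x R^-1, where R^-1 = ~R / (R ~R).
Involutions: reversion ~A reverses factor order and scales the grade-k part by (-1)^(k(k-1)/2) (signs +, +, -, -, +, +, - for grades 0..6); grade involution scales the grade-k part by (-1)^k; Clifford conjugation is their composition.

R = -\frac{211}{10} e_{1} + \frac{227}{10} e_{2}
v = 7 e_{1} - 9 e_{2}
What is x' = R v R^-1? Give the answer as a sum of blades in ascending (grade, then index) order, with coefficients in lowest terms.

~R = -\frac{211}{10} e_{1} + \frac{227}{10} e_{2}, and R ~R = -\frac{1921}{2}, so R^-1 = ~R / (-\frac{1921}{2}).
R v = 352 + 31 e_{1} e_{2}
Answer: \frac{81309}{9605} e_{1} - \frac{73363}{9605} e_{2}


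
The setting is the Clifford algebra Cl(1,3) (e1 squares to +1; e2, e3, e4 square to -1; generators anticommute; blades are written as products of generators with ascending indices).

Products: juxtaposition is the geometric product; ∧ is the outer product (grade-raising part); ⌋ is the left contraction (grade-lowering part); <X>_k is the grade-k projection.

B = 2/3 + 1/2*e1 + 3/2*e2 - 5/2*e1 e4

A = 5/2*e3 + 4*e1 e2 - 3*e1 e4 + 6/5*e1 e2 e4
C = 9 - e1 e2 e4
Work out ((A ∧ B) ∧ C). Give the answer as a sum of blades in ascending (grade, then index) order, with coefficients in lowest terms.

step 1: 5/3*e3 + 8/3*e1 e2 - 5/4*e1 e3 - 2*e1 e4 - 15/4*e2 e3 + 53/10*e1 e2 e4 + 25/4*e1 e3 e4
step 2: 15*e3 + 24*e1 e2 - 45/4*e1 e3 - 18*e1 e4 - 135/4*e2 e3 + 477/10*e1 e2 e4 + 225/4*e1 e3 e4 - 5/3*e1 e2 e3 e4
Answer: 15*e3 + 24*e1 e2 - 45/4*e1 e3 - 18*e1 e4 - 135/4*e2 e3 + 477/10*e1 e2 e4 + 225/4*e1 e3 e4 - 5/3*e1 e2 e3 e4


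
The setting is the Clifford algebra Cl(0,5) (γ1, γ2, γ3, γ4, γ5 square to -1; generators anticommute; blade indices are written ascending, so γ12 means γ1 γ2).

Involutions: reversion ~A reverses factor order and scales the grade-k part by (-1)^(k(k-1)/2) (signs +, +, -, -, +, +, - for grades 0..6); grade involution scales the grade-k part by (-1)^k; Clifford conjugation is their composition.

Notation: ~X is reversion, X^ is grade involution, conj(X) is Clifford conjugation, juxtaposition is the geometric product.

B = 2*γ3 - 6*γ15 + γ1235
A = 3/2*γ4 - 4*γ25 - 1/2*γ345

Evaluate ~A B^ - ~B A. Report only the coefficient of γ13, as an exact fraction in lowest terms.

first term: 24*γ12 + 4*γ13 + 3*γ34 + γ45 + 1/2*γ124 - 3*γ134 + 9*γ145 + 8*γ235 - 3/2*γ12345
second term: -24*γ12 - 4*γ13 + 3*γ34 + γ45 - 1/2*γ124 + 3*γ134 - 9*γ145 + 8*γ235 - 3/2*γ12345
Answer: 8


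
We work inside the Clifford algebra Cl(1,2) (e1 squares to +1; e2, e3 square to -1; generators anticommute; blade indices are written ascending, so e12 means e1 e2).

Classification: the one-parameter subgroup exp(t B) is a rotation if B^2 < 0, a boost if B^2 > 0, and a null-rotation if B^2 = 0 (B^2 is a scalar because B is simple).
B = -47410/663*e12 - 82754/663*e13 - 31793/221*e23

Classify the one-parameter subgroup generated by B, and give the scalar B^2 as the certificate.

B^2 term by term: the squares give (-47410/663)^2*(e12)^2 + (-82754/663)^2*(e13)^2 + (-31793/221)^2*(e23)^2 = 2247708100/439569*(+1) + 6848224516/439569*(+1) + 1010794849/48841*(-1) = -25/9 (each basis 2-blade squares to minus the product of its generators' squares); cross terms between blades sharing an index anticommute and cancel. So B^2 = -25/9.
Answer: rotation, certificate B^2 = -25/9. Certificate logic: -25/9 is a conjugation-invariant scalar, so its sign fixes rotation versus boost versus null-rotation outright.


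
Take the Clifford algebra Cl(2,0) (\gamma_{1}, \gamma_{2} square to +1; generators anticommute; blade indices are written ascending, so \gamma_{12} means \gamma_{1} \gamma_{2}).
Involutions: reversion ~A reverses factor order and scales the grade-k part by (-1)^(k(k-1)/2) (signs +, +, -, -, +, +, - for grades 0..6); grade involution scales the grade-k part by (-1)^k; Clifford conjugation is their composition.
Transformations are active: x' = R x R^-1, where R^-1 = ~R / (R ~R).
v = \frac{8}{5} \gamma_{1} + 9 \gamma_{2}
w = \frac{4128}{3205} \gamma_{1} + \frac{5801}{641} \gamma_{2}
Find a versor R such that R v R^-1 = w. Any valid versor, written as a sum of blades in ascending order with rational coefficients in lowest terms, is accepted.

Take R = v + w = \frac{9256}{3205} \gamma_{1} + \frac{11570}{641} \gamma_{2}. Because q(v) = q(w) = \frac{2089}{25}, conjugation by R sends v exactly to w.
Answer: \frac{9256}{3205} \gamma_{1} + \frac{11570}{641} \gamma_{2}


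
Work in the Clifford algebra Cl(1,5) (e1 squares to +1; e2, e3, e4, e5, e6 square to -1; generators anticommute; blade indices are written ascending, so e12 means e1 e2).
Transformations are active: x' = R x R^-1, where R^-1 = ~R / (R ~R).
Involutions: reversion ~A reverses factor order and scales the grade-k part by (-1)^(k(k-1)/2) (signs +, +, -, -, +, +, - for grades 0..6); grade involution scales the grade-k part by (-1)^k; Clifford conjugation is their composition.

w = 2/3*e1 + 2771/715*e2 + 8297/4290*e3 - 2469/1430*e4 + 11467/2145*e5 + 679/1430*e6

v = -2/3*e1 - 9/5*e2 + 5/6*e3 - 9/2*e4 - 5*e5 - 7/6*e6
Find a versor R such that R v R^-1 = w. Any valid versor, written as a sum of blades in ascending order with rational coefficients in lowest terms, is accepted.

Take R = v + w = 1484/715*e2 + 5936/2145*e3 - 4452/715*e4 + 742/2145*e5 - 1484/2145*e6. Because q(v) = q(w) = -45091/900, conjugation by R sends v exactly to w.
Answer: 1484/715*e2 + 5936/2145*e3 - 4452/715*e4 + 742/2145*e5 - 1484/2145*e6


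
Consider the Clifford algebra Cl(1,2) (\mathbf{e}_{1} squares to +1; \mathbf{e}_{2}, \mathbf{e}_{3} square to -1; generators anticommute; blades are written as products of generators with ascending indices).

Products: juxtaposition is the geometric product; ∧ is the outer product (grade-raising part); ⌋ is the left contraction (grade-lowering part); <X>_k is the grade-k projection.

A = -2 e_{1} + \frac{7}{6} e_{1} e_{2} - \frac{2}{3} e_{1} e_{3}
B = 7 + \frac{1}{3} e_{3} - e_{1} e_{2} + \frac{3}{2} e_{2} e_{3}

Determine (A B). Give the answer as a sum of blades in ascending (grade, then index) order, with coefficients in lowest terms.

step 1: -\frac{7}{6} - \frac{124}{9} e_{1} + 2 e_{2} + \frac{43}{6} e_{1} e_{2} - \frac{85}{12} e_{1} e_{3} + \frac{2}{3} e_{2} e_{3} - \frac{47}{18} e_{1} e_{2} e_{3}
Answer: -\frac{7}{6} - \frac{124}{9} e_{1} + 2 e_{2} + \frac{43}{6} e_{1} e_{2} - \frac{85}{12} e_{1} e_{3} + \frac{2}{3} e_{2} e_{3} - \frac{47}{18} e_{1} e_{2} e_{3}


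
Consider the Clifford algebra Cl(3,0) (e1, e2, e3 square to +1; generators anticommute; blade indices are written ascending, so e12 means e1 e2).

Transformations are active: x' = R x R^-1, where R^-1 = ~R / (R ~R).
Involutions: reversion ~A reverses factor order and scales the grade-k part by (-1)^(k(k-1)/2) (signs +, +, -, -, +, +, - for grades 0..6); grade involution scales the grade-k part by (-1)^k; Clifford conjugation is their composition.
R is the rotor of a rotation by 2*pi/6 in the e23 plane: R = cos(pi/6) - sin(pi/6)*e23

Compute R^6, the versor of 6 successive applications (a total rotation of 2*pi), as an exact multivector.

Because a rotor carries half the rotation angle, composing 6 copies of this e23-plane rotor multiplies the phase: 6*(pi/6) = pi, hence R^6 = cos(pi) - sin(pi)*e23.
cos(pi) = -1 and sin(pi) = 0, so R^6 = -1. The total rotation 2*pi is 1 full turn, so every vector returns to itself, yet the rotor is -1, on the OTHER sheet of the double cover (an odd number of 2*pi turns).
Answer: -1


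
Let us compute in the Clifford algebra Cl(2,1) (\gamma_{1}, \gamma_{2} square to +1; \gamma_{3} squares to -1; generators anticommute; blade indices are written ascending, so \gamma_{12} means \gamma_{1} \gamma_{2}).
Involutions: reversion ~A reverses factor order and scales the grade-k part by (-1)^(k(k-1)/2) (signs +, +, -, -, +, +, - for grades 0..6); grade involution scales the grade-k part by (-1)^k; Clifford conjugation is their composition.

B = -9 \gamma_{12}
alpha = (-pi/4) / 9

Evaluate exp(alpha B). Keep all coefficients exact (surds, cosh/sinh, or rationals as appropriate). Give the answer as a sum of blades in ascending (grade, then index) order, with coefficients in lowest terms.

B^2 = (-9)^2*(\gamma_{12})^2 = 81*(-1) = -81 (a basis 2-blade squares to minus the product of its generators' squares).
B^2 = -81 — the negative square puts this in the circular regime; l = 9, alpha*l = - \frac{\pi}{4}, so exp(alpha B) = cos(- \frac{\pi}{4}) + (sin(- \frac{\pi}{4})/9)*B = \frac{\sqrt{2}}{2} + (- \frac{\sqrt{2}}{18})*B.
Answer: \frac{\sqrt{2}}{2} + \frac{\sqrt{2}}{2} \gamma_{12}


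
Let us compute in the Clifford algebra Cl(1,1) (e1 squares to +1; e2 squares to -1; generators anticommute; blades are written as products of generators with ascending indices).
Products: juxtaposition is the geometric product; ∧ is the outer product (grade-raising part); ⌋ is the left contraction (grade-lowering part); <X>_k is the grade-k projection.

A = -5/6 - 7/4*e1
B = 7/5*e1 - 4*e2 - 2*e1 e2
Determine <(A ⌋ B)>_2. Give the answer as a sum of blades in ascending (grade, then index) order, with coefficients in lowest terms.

step 1: -49/20 - 7/6*e1 + 41/6*e2 + 5/3*e1 e2
step 2: 5/3*e1 e2
Answer: 5/3*e1 e2


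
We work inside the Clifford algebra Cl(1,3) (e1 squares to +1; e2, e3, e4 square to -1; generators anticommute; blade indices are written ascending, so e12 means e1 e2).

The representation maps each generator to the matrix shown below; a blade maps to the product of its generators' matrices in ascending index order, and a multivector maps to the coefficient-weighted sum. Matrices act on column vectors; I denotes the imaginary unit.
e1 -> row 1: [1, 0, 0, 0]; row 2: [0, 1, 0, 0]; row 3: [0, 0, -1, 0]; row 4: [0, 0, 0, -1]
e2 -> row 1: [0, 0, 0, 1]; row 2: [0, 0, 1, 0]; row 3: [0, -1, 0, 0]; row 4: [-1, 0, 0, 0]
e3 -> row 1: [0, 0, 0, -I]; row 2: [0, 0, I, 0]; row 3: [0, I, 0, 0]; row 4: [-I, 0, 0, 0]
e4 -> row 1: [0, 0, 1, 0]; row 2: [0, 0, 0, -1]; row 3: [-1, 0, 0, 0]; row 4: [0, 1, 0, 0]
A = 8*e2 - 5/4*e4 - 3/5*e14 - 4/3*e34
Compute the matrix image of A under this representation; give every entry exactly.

Bivector images (products of the table entries): rho(e14) = rho(e1)rho(e4) = row 1: [0, 0, 1, 0]; row 2: [0, 0, 0, -1]; row 3: [1, 0, 0, 0]; row 4: [0, -1, 0, 0]; rho(e34) = rho(e3)rho(e4) = row 1: [0, -I, 0, 0]; row 2: [-I, 0, 0, 0]; row 3: [0, 0, 0, -I]; row 4: [0, 0, -I, 0].
M = (8)*rho(e2) + (-5/4)*rho(e4) + (-3/5)*rho(e14) + (-4/3)*rho(e34), summed entrywise:
Answer: row 1: [0, 4*I/3, -37/20, 8]; row 2: [4*I/3, 0, 8, 37/20]; row 3: [13/20, -8, 0, 4*I/3]; row 4: [-8, -13/20, 4*I/3, 0]


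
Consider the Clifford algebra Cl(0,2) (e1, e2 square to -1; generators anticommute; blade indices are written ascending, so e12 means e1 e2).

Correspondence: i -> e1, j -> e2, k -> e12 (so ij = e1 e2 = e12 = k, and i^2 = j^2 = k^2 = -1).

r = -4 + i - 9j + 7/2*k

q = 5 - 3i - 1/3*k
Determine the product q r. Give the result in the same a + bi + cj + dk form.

In blades: q = 5 - 3*e1 - 1/3*e12, r = -4 + e1 - 9*e2 + 7/2*e12.
Distribute q over r term by term (generator squares from the signature, products reordered to ascending indices): (5)*r = -20 + 5*e1 - 45*e2 + 35/2*e12; (-3*e1)*r = 3 + 12*e1 + 21/2*e2 + 27*e12; (-1/3*e12)*r = 7/6 - 3*e1 - 1/3*e2 + 4/3*e12.
Sum: -95/6 + 14*e1 - 209/6*e2 + 275/6*e12; translating back through the correspondence:
Answer: -95/6 + 14i - 209/6*j + 275/6*k


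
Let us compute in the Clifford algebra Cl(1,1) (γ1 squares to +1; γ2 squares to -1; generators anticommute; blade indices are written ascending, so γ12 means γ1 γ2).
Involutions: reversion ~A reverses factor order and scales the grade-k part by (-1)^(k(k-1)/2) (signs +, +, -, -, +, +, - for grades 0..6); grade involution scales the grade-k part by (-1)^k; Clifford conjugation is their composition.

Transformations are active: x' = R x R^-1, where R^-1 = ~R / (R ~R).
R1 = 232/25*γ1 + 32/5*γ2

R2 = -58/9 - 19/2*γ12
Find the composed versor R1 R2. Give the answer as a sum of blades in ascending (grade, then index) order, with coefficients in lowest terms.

Distribute over the terms of R1 (each basis-blade product reordered to ascending indices, repeated generators contracted through their squares):
(232/25*γ1) R2 = -13456/225*γ1 - 2204/25*γ2
(32/5*γ2) R2 = -304/5*γ1 - 1856/45*γ2
Summing the partial products and collecting blades:
Answer: -27136/225*γ1 - 29116/225*γ2


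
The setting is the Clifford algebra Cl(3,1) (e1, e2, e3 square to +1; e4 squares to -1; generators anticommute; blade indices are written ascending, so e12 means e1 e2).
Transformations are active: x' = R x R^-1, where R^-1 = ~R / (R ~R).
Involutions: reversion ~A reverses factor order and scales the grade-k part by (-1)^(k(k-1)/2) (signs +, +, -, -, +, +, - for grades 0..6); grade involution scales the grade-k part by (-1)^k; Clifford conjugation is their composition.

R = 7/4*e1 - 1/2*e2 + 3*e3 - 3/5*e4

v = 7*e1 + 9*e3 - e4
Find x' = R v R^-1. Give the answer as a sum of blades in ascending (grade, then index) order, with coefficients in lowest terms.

~R = 7/4*e1 - 1/2*e2 + 3*e3 - 3/5*e4, and R ~R = 4781/400, so R^-1 = ~R / (4781/400).
R v = 773/20 + 7/2*e12 - 21/4*e13 + 49/20*e14 - 9/2*e23 + 1/2*e24 + 12/5*e34
Answer: 2949/683*e1 - 15460/4781*e2 + 49731/4781*e3 - 13771/4781*e4


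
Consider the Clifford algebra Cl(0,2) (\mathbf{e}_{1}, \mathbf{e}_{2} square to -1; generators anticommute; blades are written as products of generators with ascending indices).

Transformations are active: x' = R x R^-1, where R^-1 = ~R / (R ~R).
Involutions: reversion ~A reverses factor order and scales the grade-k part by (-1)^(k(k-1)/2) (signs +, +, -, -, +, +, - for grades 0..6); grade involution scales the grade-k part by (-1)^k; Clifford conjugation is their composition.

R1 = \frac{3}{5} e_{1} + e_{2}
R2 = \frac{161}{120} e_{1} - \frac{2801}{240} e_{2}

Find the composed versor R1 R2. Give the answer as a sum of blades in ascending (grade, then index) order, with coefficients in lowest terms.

Distribute over the terms of R1 (each basis-blade product reordered to ascending indices, repeated generators contracted through their squares):
(\frac{3}{5} e_{1}) R2 = -\frac{161}{200} - \frac{2801}{400} e_{1} e_{2}
(e_{2}) R2 = \frac{2801}{240} - \frac{161}{120} e_{1} e_{2}
Summing the partial products and collecting blades:
Answer: \frac{13039}{1200} - \frac{10013}{1200} e_{1} e_{2}


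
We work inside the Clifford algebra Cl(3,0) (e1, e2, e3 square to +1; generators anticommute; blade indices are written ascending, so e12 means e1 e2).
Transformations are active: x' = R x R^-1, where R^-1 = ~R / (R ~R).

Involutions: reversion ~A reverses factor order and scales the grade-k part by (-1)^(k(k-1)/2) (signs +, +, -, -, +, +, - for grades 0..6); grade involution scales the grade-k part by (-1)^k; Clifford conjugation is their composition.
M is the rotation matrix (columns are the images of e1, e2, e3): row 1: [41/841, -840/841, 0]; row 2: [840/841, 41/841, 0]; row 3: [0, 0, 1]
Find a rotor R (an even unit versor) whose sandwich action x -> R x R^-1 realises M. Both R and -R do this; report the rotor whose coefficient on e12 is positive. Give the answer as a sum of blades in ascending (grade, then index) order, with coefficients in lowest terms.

Method: write R = a + b12*e12 + b13*e13 + b23*e23 with a^2 + b12^2 + b13^2 + b23^2 = 1 (so R^-1 = ~R). Expanding the columns R e_j ~R gives tr M = 4a^2 - 1 and, from the antisymmetric part, M21 - M12 = -4a*b12, M13 - M31 = 4a*b13, M32 - M23 = -4a*b23.
Here tr M = 923/841, so a^2 = (1 + tr M)/4 = 441/841 and a = ±21/29. Taking a = 21/29: M21 - M12 = 1680/841, M13 - M31 = 0, M32 - M23 = 0, giving b12 = -20/29, b13 = 0, b23 = 0, i.e. R = 21/29 - 20/29*e12.
Its e12 coefficient is negative, so report the other preimage -R.
Answer: -21/29 + 20/29*e12. Uniqueness: Spin(3) -> SO(3) maps R and -R to the same rotation of trace 923/841; fixing the sign of the e12 coefficient removes the ambiguity.


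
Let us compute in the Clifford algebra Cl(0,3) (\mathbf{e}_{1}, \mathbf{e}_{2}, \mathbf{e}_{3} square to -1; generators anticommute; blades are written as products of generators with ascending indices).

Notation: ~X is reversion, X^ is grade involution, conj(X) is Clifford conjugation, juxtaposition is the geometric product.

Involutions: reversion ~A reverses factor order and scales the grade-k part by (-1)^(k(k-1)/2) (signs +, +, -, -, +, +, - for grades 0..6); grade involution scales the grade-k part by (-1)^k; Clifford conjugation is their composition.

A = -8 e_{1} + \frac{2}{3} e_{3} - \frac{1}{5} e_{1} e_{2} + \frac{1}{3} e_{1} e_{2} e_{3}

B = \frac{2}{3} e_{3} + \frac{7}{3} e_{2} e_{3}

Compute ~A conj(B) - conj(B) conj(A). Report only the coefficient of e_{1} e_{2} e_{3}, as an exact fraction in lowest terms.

first term: \frac{4}{9} - \frac{7}{9} e_{1} - \frac{14}{9} e_{2} - \frac{2}{9} e_{1} e_{2} + \frac{29}{5} e_{1} e_{3} + \frac{278}{15} e_{1} e_{2} e_{3}
second term: -\frac{4}{9} + \frac{7}{9} e_{1} - \frac{14}{9} e_{2} + \frac{2}{9} e_{1} e_{2} + \frac{73}{15} e_{1} e_{3} - \frac{94}{5} e_{1} e_{2} e_{3}
Answer: \frac{112}{3}


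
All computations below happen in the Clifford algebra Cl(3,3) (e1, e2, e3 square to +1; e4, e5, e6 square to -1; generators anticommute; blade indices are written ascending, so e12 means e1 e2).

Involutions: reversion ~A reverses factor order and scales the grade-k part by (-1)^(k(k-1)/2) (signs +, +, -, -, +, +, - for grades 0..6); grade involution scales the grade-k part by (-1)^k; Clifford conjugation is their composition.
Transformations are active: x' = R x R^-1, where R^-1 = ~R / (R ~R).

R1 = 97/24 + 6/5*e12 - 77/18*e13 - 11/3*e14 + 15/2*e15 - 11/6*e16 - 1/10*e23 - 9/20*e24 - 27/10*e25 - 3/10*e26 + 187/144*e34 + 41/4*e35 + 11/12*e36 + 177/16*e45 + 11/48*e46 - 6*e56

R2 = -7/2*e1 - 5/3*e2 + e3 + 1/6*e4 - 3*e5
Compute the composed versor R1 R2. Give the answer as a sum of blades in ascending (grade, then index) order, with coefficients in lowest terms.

Distribute over the terms of R2 (each basis-blade product reordered to ascending indices, repeated generators contracted through their squares):
R1 (-7/2*e1) = -679/48*e1 + 21/5*e2 - 539/36*e3 - 77/6*e4 + 105/4*e5 - 77/12*e6 + 7/20*e123 + 63/40*e124 + 189/20*e125 + 21/20*e126 - 1309/288*e134 - 287/8*e135 - 77/24*e136 - 1239/32*e145 - 77/96*e146 + 21*e156
R1 (-5/3*e2) = -2*e1 - 485/72*e2 - 1/6*e3 - 3/4*e4 - 9/2*e5 - 1/2*e6 - 385/54*e123 - 55/9*e124 + 25/2*e125 - 55/18*e126 - 935/432*e234 - 205/12*e235 - 55/36*e236 - 295/16*e245 - 55/144*e246 + 10*e256
R1 (e3) = -77/18*e1 - 1/10*e2 + 97/24*e3 - 187/144*e4 - 41/4*e5 - 11/12*e6 + 6/5*e123 + 11/3*e134 - 15/2*e135 + 11/6*e136 + 9/20*e234 + 27/10*e235 + 3/10*e236 + 177/16*e345 + 11/48*e346 - 6*e356
R1 (1/6*e4) = 11/18*e1 + 3/40*e2 - 187/864*e3 + 97/144*e4 + 59/32*e5 + 11/288*e6 + 1/5*e124 - 77/108*e134 - 5/4*e145 + 11/36*e146 - 1/60*e234 + 9/20*e245 + 1/20*e246 - 41/24*e345 - 11/72*e346 - e456
R1 (-3*e5) = 45/2*e1 - 81/10*e2 + 123/4*e3 + 531/16*e4 - 97/8*e5 + 18*e6 - 18/5*e125 + 77/6*e135 + 11*e145 - 11/2*e156 + 3/10*e235 + 27/20*e245 - 9/10*e256 - 187/48*e345 + 11/4*e356 + 11/16*e456
Summing the partial products and collecting blades:
Answer: 43/16*e1 - 1919/180*e2 + 16793/864*e3 + 911/48*e4 + 39/32*e5 + 2939/288*e6 - 3013/540*e123 - 1561/360*e124 + 367/20*e125 - 361/180*e126 - 1375/864*e134 - 733/24*e135 - 11/8*e136 - 927/32*e145 - 143/288*e146 + 31/2*e156 - 3739/2160*e234 - 169/12*e235 - 221/180*e236 - 1331/80*e245 - 239/720*e246 + 91/10*e256 + 131/24*e345 + 11/144*e346 - 13/4*e356 - 5/16*e456


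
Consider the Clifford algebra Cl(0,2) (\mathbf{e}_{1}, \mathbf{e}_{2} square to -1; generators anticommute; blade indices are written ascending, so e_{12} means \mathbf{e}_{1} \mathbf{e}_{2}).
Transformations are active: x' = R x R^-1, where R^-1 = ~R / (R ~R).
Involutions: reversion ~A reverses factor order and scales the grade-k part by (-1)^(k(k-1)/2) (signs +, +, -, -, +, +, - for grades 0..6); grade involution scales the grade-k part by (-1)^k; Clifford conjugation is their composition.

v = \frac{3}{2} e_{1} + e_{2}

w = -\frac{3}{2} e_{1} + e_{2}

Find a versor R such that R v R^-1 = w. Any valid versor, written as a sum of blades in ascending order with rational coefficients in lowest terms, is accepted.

Why this works: both vectors square to -\frac{13}{4}, so q(v) = q(w) and R = v + w = 2 e_{2} carries v to w — its own direction survives, the complement (v - w)/2 flips.
Answer: 2 e_{2}


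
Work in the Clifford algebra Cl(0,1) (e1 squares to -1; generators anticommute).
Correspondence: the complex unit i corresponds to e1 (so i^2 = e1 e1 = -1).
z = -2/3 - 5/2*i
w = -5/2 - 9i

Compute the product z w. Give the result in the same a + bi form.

In blades: z = -2/3 - 5/2*e1, w = -5/2 - 9*e1.
Distribute z over w term by term (generator squares from the signature, products reordered to ascending indices): (-2/3)*w = 5/3 + 6*e1; (-5/2*e1)*w = -45/2 + 25/4*e1.
Sum: -125/6 + 49/4*e1; translating back through the correspondence:
Answer: -125/6 + 49/4*i


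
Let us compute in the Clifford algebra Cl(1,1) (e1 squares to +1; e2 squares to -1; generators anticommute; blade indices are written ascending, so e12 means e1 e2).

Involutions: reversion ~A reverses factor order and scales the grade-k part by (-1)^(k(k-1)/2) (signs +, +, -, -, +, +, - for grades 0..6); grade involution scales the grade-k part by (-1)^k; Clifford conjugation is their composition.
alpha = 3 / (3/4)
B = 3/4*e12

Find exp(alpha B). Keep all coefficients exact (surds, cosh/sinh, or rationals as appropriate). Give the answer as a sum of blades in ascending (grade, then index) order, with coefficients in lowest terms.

B^2 = (3/4)^2*(e12)^2 = 9/16*(+1) = 9/16 (a basis 2-blade squares to minus the product of its generators' squares).
B^2 = 9/16 — B^2 > 0, so the exponential closes hyperbolically: l = 3/4, alpha*l = 3, so exp(alpha B) = cosh(3) + (sinh(3)/(3/4))*B = cosh(3) + (4*sinh(3)/3)*B.
Answer: cosh(3) + sinh(3)*e12


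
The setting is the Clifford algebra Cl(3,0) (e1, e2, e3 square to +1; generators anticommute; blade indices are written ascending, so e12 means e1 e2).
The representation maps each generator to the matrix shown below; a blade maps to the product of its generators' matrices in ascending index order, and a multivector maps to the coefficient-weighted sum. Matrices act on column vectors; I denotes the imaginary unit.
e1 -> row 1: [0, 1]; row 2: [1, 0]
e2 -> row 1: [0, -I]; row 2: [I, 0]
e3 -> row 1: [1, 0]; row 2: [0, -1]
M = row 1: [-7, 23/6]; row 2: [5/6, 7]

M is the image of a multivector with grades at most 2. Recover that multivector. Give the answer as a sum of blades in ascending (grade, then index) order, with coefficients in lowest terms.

Method: 1, rho(e1), rho(e2), rho(e3) form a trace-orthogonal basis of the 2x2 complex matrices (tr(X Y) = 2 if X = Y, else 0), so M = m0*1 + m1*rho(e1) + m2*rho(e2) + m3*rho(e3) with m0 = tr(M)/2 = 0, m1 = tr(M rho(e1))/2 = 7/3, m2 = tr(M rho(e2))/2 = 3*I/2, m3 = tr(M rho(e3))/2 = -7.
Multiplying table entries, the bivector images are rho(e12) = I*rho(e3), rho(e13) = -I*rho(e2), rho(e23) = I*rho(e1); with real blade coefficients the real parts of m0..m3 are the coefficients of 1, e1, e2, e3 and the imaginary parts give the bivectors (e23: Im m1, e13: -Im m2, e12: Im m3).
Answer: 7/3*e1 - 7*e3 - 3/2*e13


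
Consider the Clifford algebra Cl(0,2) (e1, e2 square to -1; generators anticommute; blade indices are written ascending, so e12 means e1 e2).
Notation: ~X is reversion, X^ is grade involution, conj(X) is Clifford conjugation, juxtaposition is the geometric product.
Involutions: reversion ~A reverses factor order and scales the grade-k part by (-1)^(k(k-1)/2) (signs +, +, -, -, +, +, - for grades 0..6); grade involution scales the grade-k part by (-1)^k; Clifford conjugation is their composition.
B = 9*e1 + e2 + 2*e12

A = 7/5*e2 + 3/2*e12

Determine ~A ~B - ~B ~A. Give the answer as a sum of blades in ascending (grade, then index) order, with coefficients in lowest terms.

first term: -22/5 - 13/10*e1 - 27/2*e2 - 63/5*e12
second term: -22/5 + 13/10*e1 + 27/2*e2 + 63/5*e12
Answer: -13/5*e1 - 27*e2 - 126/5*e12


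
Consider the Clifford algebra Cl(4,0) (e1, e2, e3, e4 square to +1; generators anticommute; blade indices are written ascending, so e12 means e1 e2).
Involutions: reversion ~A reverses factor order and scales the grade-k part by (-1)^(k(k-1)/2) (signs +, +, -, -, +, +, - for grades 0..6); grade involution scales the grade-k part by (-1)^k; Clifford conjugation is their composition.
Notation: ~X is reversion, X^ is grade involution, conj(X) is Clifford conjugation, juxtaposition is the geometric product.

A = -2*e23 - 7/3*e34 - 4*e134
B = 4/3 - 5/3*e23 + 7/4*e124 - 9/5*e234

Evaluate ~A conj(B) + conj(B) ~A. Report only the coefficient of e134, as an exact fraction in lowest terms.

first term: -10/3 + 21/5*e2 + 18/5*e4 + 36/5*e12 + 29/3*e23 - 35/9*e24 + 28/9*e34 + 49/12*e123 - 20/3*e124 + 11/6*e134
second term: -10/3 + 21/5*e2 + 18/5*e4 - 36/5*e12 - 13/3*e23 + 35/9*e24 + 28/9*e34 - 49/12*e123 + 20/3*e124 + 53/6*e134
Answer: 32/3


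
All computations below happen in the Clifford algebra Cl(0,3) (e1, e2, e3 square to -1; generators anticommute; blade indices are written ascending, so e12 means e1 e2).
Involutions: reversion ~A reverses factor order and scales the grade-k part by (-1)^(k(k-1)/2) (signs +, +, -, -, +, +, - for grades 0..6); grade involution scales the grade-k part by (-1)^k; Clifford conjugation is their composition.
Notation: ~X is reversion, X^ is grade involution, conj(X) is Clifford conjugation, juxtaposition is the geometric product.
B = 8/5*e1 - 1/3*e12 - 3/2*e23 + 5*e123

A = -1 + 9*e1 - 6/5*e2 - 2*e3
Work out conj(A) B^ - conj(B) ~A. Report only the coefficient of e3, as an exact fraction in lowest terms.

first term: -72/5 + 6/5*e1 - 6*e2 + 9/5*e3 + 919/75*e12 - 14/5*e13 - 87/2*e23 + 107/6*e123
second term: 72/5 + 2*e1 + 6*e2 - 9/5*e3 + 869/75*e12 - 14/5*e13 - 93/2*e23 + 47/6*e123
Answer: 18/5


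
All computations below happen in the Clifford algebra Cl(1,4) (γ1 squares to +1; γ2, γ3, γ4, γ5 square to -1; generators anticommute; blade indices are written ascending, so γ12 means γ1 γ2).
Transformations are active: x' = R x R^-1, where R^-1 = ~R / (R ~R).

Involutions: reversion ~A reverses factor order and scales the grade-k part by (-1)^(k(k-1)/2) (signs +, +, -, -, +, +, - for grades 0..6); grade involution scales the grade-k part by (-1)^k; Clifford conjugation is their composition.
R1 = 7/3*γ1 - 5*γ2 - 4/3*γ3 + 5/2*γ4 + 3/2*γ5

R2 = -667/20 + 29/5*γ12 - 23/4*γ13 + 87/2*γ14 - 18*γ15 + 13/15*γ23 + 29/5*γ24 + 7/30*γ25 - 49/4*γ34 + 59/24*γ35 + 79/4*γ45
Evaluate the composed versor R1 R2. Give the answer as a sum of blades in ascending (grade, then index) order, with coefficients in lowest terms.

Distribute over the terms of R1 (each basis-blade product reordered to ascending indices, repeated generators contracted through their squares):
(7/3*γ1) R2 = -4669/60*γ1 + 203/15*γ2 - 161/12*γ3 + 203/2*γ4 - 42*γ5 + 91/45*γ123 + 203/15*γ124 + 49/90*γ125 - 343/12*γ134 + 413/72*γ135 + 553/12*γ145
(-5*γ2) R2 = -29*γ1 + 667/4*γ2 + 13/3*γ3 + 29*γ4 + 7/6*γ5 - 115/4*γ123 + 435/2*γ124 - 90*γ125 + 245/4*γ234 - 295/24*γ235 - 395/4*γ245
(-4/3*γ3) R2 = 23/3*γ1 - 52/45*γ2 + 667/15*γ3 - 49/3*γ4 + 59/18*γ5 - 116/15*γ123 + 58*γ134 - 24*γ135 + 116/15*γ234 + 14/45*γ235 - 79/3*γ345
(5/2*γ4) R2 = 435/4*γ1 + 29/2*γ2 - 245/8*γ3 - 667/8*γ4 - 395/8*γ5 + 29/2*γ124 - 115/8*γ134 + 45*γ145 + 13/6*γ234 - 7/12*γ245 - 295/48*γ345
(3/2*γ5) R2 = -27*γ1 + 7/20*γ2 + 59/16*γ3 + 237/8*γ4 - 2001/40*γ5 + 87/10*γ125 - 69/8*γ135 + 261/4*γ145 + 13/10*γ235 + 87/10*γ245 - 147/8*γ345
Summing the partial products and collecting blades:
Answer: -87/5*γ1 + 8729/45*γ2 + 2027/240*γ3 + 725/12*γ4 - 6163/45*γ5 - 6203/180*γ123 + 3683/15*γ124 - 3634/45*γ125 + 361/24*γ134 - 242/9*γ135 + 469/3*γ145 + 1423/20*γ234 - 769/72*γ235 - 2719/30*γ245 - 2441/48*γ345


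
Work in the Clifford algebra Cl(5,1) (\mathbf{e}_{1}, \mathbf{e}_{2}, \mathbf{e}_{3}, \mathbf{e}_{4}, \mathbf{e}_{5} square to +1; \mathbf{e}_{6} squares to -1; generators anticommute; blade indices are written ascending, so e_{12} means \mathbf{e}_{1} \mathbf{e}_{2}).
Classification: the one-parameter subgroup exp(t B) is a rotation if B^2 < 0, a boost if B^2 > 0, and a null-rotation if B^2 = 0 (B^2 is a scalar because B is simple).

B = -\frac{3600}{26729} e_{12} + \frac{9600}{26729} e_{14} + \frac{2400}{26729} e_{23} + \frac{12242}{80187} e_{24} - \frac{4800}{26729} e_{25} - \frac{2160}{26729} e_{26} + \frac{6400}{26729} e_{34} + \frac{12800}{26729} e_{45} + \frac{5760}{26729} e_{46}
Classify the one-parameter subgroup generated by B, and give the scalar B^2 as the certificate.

B^2 term by term: the squares give (-\frac{3600}{26729})^2*(e_{12})^2 + (\frac{9600}{26729})^2*(e_{14})^2 + (\frac{2400}{26729})^2*(e_{23})^2 + (\frac{12242}{80187})^2*(e_{24})^2 + (-\frac{4800}{26729})^2*(e_{25})^2 + (-\frac{2160}{26729})^2*(e_{26})^2 + (\frac{6400}{26729})^2*(e_{34})^2 + (\frac{12800}{26729})^2*(e_{45})^2 + (\frac{5760}{26729})^2*(e_{46})^2 = \frac{12960000}{714439441}*(-1) + \frac{92160000}{714439441}*(-1) + \frac{5760000}{714439441}*(-1) + \frac{149866564}{6429954969}*(-1) + \frac{23040000}{714439441}*(-1) + \frac{4665600}{714439441}*(+1) + \frac{40960000}{714439441}*(-1) + \frac{163840000}{714439441}*(-1) + \frac{33177600}{714439441}*(+1) = -\frac{4}{9} (each basis 2-blade squares to minus the product of its generators' squares); cross terms between blades sharing an index anticommute and cancel; the commuting (index-disjoint) pairs give grade-4 terms 2*c*c'*(blade product), which cancel blade by blade — e_{1234}: -\frac{46080000}{714439441} + \frac{46080000}{714439441} = 0; e_{1245}: -\frac{92160000}{714439441} + \frac{92160000}{714439441} = 0; e_{1246}: -\frac{41472000}{714439441} + \frac{41472000}{714439441} = 0; e_{2345}: \frac{61440000}{714439441} - \frac{61440000}{714439441} = 0; e_{2346}: \frac{27648000}{714439441} - \frac{27648000}{714439441} = 0; e_{2456}: \frac{55296000}{714439441} - \frac{55296000}{714439441} = 0 — confirming B is simple. So B^2 = -\frac{4}{9}.
Answer: rotation, certificate B^2 = -\frac{4}{9}. The class reads off the invariant scalar -\frac{4}{9} directly.


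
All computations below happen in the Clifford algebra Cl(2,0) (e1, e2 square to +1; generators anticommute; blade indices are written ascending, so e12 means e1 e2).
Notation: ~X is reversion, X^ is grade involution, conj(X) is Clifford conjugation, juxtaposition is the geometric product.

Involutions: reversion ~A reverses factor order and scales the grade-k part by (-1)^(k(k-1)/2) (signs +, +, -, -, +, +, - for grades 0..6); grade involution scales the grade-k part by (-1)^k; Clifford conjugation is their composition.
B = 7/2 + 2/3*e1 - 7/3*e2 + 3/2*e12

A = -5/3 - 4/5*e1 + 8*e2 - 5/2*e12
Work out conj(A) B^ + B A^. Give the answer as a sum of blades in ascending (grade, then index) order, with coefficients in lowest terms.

first term: -1727/60 + 1957/90*e1 - 1306/45*e2 + 167/60*e12
second term: 1027/60 - 1453/90*e1 - 1214/45*e2 - 883/60*e12
Answer: -35/3 + 28/5*e1 - 56*e2 - 179/15*e12


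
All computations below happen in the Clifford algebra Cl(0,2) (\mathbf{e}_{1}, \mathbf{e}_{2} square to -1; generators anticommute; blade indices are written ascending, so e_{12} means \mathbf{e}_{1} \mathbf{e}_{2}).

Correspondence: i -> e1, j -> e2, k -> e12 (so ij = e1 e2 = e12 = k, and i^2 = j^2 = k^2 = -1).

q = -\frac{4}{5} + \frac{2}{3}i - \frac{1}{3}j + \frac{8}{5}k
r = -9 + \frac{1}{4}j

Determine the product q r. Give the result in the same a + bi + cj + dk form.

In blades: q = -\frac{4}{5} + \frac{2}{3} e_{1} - \frac{1}{3} e_{2} + \frac{8}{5} e_{12}, r = -9 + \frac{1}{4} e_{2}.
Distribute q over r term by term (generator squares from the signature, products reordered to ascending indices): (-\frac{4}{5})*r = \frac{36}{5} - \frac{1}{5} e_{2}; (\frac{2}{3} e_{1})*r = -6 e_{1} + \frac{1}{6} e_{12}; (-\frac{1}{3} e_{2})*r = \frac{1}{12} + 3 e_{2}; (\frac{8}{5} e_{12})*r = -\frac{2}{5} e_{1} - \frac{72}{5} e_{12}.
Sum: \frac{437}{60} - \frac{32}{5} e_{1} + \frac{14}{5} e_{2} - \frac{427}{30} e_{12}; translating back through the correspondence:
Answer: \frac{437}{60} - \frac{32}{5}i + \frac{14}{5}j - \frac{427}{30}k


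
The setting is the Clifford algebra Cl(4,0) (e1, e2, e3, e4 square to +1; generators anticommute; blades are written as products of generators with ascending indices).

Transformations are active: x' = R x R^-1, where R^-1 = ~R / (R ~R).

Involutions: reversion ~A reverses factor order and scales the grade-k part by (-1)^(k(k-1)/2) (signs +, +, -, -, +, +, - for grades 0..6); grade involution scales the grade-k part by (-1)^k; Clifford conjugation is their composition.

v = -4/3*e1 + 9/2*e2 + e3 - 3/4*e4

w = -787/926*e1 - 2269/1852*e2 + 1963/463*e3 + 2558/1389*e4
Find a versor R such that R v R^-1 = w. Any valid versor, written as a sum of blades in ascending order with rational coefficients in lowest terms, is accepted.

Reasoning: v^2 = w^2 = 3397/144 since conjugation preserves the quadratic form; R = v + w = -6065/2778*e1 + 6065/1852*e2 + 2426/463*e3 + 6065/5556*e4 is then valid when invertible, keeping its own part and reversing (v - w)/2.
Answer: -6065/2778*e1 + 6065/1852*e2 + 2426/463*e3 + 6065/5556*e4


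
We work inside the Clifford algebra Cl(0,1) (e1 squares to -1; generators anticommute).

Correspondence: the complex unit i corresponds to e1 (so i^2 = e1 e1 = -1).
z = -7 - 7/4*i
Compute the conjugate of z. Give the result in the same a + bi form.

In blades: z = -7 - 7/4*e1.
Conjugation here is Clifford conjugation: the scalar is fixed and the grade-1 and grade-2 blades all flip sign, giving -7 + 7/4*e1; translating back:
Answer: -7 + 7/4*i


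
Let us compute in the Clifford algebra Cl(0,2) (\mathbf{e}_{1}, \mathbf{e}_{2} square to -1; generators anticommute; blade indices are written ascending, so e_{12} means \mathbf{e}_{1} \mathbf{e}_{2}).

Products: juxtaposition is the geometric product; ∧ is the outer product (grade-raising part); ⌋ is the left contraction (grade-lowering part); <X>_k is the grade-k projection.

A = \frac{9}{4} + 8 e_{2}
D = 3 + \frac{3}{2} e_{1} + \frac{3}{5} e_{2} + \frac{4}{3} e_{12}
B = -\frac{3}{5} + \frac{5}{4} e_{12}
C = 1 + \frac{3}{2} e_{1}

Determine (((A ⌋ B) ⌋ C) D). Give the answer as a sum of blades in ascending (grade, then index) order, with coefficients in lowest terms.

step 1: -\frac{27}{20} + 10 e_{1} + \frac{45}{16} e_{12}
step 2: -\frac{327}{20} - \frac{81}{40} e_{1}
step 3: -\frac{3681}{80} - \frac{153}{5} e_{1} - \frac{711}{100} e_{2} - \frac{4603}{200} e_{12}
Answer: -\frac{3681}{80} - \frac{153}{5} e_{1} - \frac{711}{100} e_{2} - \frac{4603}{200} e_{12}


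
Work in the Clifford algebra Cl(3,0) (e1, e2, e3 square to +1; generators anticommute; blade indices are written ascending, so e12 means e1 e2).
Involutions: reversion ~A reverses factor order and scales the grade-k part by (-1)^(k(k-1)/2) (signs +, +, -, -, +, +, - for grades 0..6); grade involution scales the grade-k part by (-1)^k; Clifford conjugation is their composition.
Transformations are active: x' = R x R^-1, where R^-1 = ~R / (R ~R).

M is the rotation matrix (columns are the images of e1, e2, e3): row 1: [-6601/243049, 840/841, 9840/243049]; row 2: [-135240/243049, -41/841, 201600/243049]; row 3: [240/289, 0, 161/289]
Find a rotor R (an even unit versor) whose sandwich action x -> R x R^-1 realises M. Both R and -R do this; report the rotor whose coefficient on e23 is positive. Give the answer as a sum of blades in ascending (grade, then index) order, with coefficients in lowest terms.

Method: write R = a + b12*e12 + b13*e13 + b23*e23 with a^2 + b12^2 + b13^2 + b23^2 = 1 (so R^-1 = ~R). Expanding the columns R e_j ~R gives tr M = 4a^2 - 1 and, from the antisymmetric part, M21 - M12 = -4a*b12, M13 - M31 = 4a*b13, M32 - M23 = -4a*b23.
Here tr M = 116951/243049, so a^2 = (1 + tr M)/4 = 90000/243049 and a = ±300/493. Taking a = 300/493: M21 - M12 = -378000/243049, M13 - M31 = -192000/243049, M32 - M23 = -201600/243049, giving b12 = 315/493, b13 = -160/493, b23 = 168/493, i.e. R = 300/493 + 315/493*e12 - 160/493*e13 + 168/493*e23.
Its e23 coefficient is already positive.
Answer: 300/493 + 315/493*e12 - 160/493*e13 + 168/493*e23. Note: both R and -R realise this M (trace 116951/243049); the covering map identifies them, and the e23-coefficient sign is the tie-breaker.


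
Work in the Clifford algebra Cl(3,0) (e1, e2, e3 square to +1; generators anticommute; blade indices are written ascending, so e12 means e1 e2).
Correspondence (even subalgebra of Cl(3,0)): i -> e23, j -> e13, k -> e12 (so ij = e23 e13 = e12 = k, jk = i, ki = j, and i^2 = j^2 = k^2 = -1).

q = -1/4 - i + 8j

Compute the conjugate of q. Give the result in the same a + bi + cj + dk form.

In blades: q = -1/4 + 8*e13 - e23.
Quaternion conjugation is reversion on the even subalgebra: the scalar is fixed and every grade-2 blade flips sign, giving -1/4 - 8*e13 + e23; translating back:
Answer: -1/4 + i - 8j


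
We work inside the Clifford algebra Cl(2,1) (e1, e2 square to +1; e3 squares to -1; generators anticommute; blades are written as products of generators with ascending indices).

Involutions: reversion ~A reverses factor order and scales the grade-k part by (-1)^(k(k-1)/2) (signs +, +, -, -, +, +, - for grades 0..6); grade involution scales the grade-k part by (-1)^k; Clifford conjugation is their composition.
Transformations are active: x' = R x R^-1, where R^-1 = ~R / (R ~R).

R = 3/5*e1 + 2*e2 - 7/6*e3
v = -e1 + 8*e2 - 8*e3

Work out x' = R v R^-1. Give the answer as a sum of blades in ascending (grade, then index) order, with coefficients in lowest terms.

~R = 3/5*e1 + 2*e2 - 7/6*e3, and R ~R = 2699/900, so R^-1 = ~R / (2699/900).
R v = 91/15 + 34/5*e1 e2 - 179/30*e1 e3 - 20/3*e2 e3
Answer: 9251/2699*e1 + 248/2699*e2 + 8852/2699*e3


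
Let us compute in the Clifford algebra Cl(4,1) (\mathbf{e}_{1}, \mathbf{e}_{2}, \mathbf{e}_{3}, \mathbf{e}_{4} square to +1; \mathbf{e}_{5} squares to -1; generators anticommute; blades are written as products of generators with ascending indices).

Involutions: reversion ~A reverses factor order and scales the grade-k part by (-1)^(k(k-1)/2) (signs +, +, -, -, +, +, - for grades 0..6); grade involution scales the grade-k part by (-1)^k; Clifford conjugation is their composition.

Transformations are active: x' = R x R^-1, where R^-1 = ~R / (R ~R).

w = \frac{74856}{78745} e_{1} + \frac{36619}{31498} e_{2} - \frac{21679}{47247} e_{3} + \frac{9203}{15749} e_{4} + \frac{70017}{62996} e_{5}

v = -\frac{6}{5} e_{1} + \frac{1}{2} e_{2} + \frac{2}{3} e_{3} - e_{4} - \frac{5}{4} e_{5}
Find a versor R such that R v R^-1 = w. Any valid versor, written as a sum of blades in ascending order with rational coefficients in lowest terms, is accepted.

Why this works: both vectors square to \frac{5659}{3600}, so q(v) = q(w) and R = v + w = -\frac{19638}{78745} e_{1} + \frac{26184}{15749} e_{2} + \frac{3273}{15749} e_{3} - \frac{6546}{15749} e_{4} - \frac{2182}{15749} e_{5} carries v to w — its own direction survives, the complement (v - w)/2 flips.
Answer: -\frac{19638}{78745} e_{1} + \frac{26184}{15749} e_{2} + \frac{3273}{15749} e_{3} - \frac{6546}{15749} e_{4} - \frac{2182}{15749} e_{5}


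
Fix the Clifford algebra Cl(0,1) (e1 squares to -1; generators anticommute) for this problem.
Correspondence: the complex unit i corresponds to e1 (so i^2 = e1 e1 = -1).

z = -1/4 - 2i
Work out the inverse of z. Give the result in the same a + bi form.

In blades: z = -1/4 - 2*e1.
With qbar = -1/4 + 2*e1 (scalar fixed, mapped units negated), z qbar = 65/16 (the sum of squared coefficients), so z^-1 = qbar / (65/16) = -4/65 + 32/65*e1; translating back:
Answer: -4/65 + 32/65*i


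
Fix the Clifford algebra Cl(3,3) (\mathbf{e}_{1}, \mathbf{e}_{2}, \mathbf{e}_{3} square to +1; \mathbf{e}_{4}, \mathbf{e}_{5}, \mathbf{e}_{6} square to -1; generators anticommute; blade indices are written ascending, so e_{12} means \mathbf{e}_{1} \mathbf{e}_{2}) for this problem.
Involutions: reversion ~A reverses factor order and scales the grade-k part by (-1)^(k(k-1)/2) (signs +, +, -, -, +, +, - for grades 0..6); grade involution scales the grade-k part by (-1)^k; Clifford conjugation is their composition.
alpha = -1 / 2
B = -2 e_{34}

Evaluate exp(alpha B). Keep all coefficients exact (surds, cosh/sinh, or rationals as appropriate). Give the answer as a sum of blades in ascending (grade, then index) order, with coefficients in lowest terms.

B^2 = (-2)^2*(e_{34})^2 = 4*(+1) = 4 (a basis 2-blade squares to minus the product of its generators' squares).
B^2 = 4 — B^2 > 0, so the exponential closes hyperbolically: l = 2, alpha*l = -1, so exp(alpha B) = cosh(-1) + (sinh(-1)/2)*B = \cosh{\left(1 \right)} + (- \frac{\sinh{\left(1 \right)}}{2})*B.
Answer: \cosh{\left(1 \right)} + \sinh{\left(1 \right)} e_{34}
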